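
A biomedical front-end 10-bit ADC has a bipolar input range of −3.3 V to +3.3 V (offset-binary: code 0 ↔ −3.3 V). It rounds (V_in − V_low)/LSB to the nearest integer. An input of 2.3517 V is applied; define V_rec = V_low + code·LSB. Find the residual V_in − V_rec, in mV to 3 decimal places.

-0.839 mV

Step size: 6.6 V ÷ 2^10 = 6.445 mV.
(2.3517 − (−3.3))/0.00644531 = 876.8698; round gives code 877.
Reconstructed: 2.3525391 V.
Difference: -0.000839062 V → -0.839 mV.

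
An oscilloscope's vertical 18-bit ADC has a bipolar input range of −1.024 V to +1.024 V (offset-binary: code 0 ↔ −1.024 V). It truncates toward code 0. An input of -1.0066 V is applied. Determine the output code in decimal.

Full-scale span = 2.048 V; LSB = 2.048/2^18 = 7.81 µV.
(V_in − V_low)/LSB = (-1.0066 − (−1.024)) / 7.8125e-06 = 2227.200.
So the output code is 2227.

code 2227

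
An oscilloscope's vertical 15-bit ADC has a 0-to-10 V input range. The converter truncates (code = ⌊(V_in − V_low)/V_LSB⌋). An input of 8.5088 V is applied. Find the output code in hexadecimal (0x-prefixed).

code 0x6CE9 (decimal 27881)

Full-scale span = 10 V; LSB = 10/2^15 = 305.18 µV.
(8.5088 − 0) / 0.000305176 = 27881.636 LSBs.
So the output code is 27881.
In hexadecimal (0x-prefixed): 0x6CE9.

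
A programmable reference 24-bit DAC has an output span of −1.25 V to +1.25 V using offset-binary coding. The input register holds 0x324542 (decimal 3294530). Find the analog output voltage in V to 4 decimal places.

LSB = 2.5 V / 2^24 = 0.15 µV.
Code 0x324542 = 3294530 decimal.
V_out = (−1.25) + 3294530 × 1.49012e-07 V = -0.759077 V.

-0.7591 V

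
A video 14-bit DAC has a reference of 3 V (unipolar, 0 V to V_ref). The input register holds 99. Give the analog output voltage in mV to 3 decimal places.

LSB = 3 V / 2^14 = 183.11 µV.
V_out = 0 + 99 × 0.000183105 V = 0.0181274 V.
= 18.127 mV.

18.127 mV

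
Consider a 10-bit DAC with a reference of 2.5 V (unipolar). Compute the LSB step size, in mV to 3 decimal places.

Full-scale span = 2.5 V.
LSB = 2.5 / 2^10 = 2.5 / 1024 = 0.00244141 V = 2.441 mV.

2.441 mV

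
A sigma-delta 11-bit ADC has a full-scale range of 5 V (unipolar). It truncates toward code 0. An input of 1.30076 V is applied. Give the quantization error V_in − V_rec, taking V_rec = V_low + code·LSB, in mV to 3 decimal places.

1.932 mV

Step size: 5 V ÷ 2^11 = 2.441 mV.
Scaled input = 532.7913 LSBs, so code = 532.
V_rec = 0 + 532·0.00244141 = 1.2988281 V.
Error = 1.30076 − 1.2988281 = 0.00193187 V = 1.932 mV.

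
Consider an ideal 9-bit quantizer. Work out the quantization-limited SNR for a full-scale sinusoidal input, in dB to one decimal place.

SNR ≈ 6.02·N + 1.76 dB = 6.02·9 + 1.76 = 55.94 dB.

55.9 dB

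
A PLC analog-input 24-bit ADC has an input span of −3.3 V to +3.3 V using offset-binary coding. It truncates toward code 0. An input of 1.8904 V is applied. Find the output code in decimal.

code 13194009

With 16777216 levels over 6.6 V, one step is 0.39 µV.
(V_in − V_low)/LSB = (1.8904 − (−3.3)) / 3.93391e-07 = 13194009.383.
Floor → code 13194009.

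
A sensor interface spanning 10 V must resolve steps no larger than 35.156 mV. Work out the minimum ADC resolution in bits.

Number of steps required ≥ 10 V / 35.156 mV = 284.45.
Need 2^N ≥ 284.45; 2^8 = 256, 2^9 = 512.
Minimum N = 9.

9 bits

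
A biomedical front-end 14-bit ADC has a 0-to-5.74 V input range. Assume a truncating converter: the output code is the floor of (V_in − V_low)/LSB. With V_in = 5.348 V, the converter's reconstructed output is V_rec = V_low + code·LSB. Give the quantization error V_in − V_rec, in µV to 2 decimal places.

LSB = 5.74/2^14 = 350.34 µV.
Scaled input = 15265.0927 LSBs, so code = 15265.
Code 15265 maps back to 0 + 15265×0.000350342 V = 5.3479675 V.
Difference: 3.24707e-05 V → 32.47 µV.

32.47 µV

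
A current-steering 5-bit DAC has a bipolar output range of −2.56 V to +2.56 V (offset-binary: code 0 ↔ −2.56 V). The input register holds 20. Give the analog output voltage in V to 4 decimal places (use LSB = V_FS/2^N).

0.6400 V

LSB = 5.12 V / 2^5 = 160.000 mV.
V_out = (−2.56) + 20 × 0.16 V = 0.64 V.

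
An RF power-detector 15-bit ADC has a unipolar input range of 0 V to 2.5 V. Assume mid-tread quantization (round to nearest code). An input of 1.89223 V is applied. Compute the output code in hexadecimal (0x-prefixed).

code 0x60E2 (decimal 24802)

With 32768 levels over 2.5 V, one step is 76.29 µV.
(V_in − V_low)/LSB = (1.89223 − 0) / 7.62939e-05 = 24801.837.
So the output code is 24802.
In hexadecimal (0x-prefixed): 0x60E2.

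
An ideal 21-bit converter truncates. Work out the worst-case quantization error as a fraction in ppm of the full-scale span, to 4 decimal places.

Truncating → worst-case error = 1 LSB = V_FS/2^21, so 1e+06/2097152 = 0.476837 ppm of full scale.

0.4768 ppm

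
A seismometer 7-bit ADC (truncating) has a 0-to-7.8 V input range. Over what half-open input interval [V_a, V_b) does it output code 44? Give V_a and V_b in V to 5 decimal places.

[2.68125 V, 2.74219 V)

LSB = 7.8/2^7 = 60.938 mV.
V_a = V_low + 44·LSB = 2.68125 V; V_b = V_low + 45·LSB = 2.74219 V.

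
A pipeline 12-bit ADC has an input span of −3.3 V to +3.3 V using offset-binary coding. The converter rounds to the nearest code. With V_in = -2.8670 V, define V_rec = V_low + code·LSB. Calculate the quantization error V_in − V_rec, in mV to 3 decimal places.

One LSB is 6.6 V / 4096 = 1.611 mV.
(-2.8670 − (−3.3))/0.00161133 = 268.7224; round gives code 269.
Code 269 maps back to (−3.3) + 269×0.00161133 V = -2.8665527 V.
Difference: -0.000447266 V → -0.447 mV.

-0.447 mV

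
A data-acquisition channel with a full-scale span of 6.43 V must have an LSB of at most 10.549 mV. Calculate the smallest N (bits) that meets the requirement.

10 bits

Number of steps required ≥ 6.43 V / 10.549 mV = 609.54.
Need 2^N ≥ 609.54; 2^9 = 512, 2^10 = 1024.
Minimum N = 10.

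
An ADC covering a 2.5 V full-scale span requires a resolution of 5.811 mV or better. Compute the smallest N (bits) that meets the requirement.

9 bits

Number of steps required ≥ 2.5 V / 5.811 mV = 430.22.
Need 2^N ≥ 430.22; 2^8 = 256, 2^9 = 512.
Minimum N = 9.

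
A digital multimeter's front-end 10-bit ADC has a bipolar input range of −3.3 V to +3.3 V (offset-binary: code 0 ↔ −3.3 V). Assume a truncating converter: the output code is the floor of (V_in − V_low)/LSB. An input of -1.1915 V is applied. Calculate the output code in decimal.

code 327

LSB = 6.6 V / 1024 = 6.445 mV.
(V_in − V_low)/LSB = (-1.1915 − (−3.3)) / 0.00644531 = 327.137.
⌊·⌋(327.137) = 327.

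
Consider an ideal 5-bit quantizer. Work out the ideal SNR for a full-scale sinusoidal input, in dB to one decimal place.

31.9 dB

SNR ≈ 6.02·N + 1.76 dB = 6.02·5 + 1.76 = 31.86 dB.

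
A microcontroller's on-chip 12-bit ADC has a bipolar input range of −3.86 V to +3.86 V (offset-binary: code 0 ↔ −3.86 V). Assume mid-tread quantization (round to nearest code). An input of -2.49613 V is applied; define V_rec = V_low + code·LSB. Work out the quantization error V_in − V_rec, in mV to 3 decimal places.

LSB = 7.72/2^12 = 1.885 mV.
(V_in − V_low)/LSB = (-2.49613 − (−3.86))/0.00188477 = 723.6284 → code 724 (round).
V_rec = (−3.86) + 724·0.00188477 = -2.4954297 V.
V_in − V_rec = -0.000700312 V = -0.700 mV.

-0.700 mV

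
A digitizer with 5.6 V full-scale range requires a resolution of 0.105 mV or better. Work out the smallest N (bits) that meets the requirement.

Number of steps required ≥ 5.6 V / 0.105 mV = 53333.33.
Need 2^N ≥ 53333.33; 2^15 = 32768, 2^16 = 65536.
Minimum N = 16.

16 bits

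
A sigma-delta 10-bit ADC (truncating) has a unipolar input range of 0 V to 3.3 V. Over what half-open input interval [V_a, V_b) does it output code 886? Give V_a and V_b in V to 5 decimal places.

LSB = 3.3/2^10 = 3.223 mV.
V_a = V_low + 886·LSB = 2.85527 V; V_b = V_low + 887·LSB = 2.8585 V.

[2.85527 V, 2.85850 V)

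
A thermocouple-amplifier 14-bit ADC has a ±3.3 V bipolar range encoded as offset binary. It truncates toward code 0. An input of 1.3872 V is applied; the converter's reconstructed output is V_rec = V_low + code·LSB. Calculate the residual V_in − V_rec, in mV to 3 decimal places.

0.249 mV

LSB = 6.6/2^14 = 402.83 µV.
Scaled input = 11635.6189 LSBs, so code = 11635.
Code 11635 maps back to (−3.3) + 11635×0.000402832 V = 1.3869507 V.
Error = 1.3872 − 1.3869507 = 0.000249316 V = 0.249 mV.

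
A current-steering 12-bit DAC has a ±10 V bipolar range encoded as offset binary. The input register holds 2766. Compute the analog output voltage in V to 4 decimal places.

LSB = 20 V / 2^12 = 4.883 mV.
V_out = (−10) + 2766 × 0.00488281 V = 3.50586 V.

3.5059 V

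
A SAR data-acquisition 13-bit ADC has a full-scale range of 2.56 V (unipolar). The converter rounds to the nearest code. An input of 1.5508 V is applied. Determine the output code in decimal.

code 4963

LSB = 2.56 V / 8192 = 312.50 µV.
(1.5508 − 0) / 0.0003125 = 4962.560 LSBs.
Round → code 4963.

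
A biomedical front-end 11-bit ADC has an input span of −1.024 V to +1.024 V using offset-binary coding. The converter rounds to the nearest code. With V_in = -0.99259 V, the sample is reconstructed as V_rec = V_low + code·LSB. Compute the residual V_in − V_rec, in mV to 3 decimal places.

One LSB is 2.048 V / 2048 = 1.000 mV.
(V_in − V_low)/LSB = (-0.99259 − (−1.024))/0.001 = 31.4100 → code 31 (round).
V_rec = (−1.024) + 31·0.001 = -0.993 V.
Error = -0.99259 − (−0.993) = 0.00041 V = 0.410 mV.

0.410 mV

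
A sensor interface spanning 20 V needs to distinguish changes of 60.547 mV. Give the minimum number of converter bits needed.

9 bits

Number of steps required ≥ 20 V / 60.547 mV = 330.32.
Need 2^N ≥ 330.32; 2^8 = 256, 2^9 = 512.
Minimum N = 9.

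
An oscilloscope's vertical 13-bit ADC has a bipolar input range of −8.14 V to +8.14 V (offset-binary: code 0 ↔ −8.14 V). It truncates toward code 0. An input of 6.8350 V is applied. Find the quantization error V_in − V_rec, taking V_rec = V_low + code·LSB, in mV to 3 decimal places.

One LSB is 16.28 V / 8192 = 1.987 mV.
(V_in − V_low)/LSB = (6.8350 − (−8.14))/0.0019873 = 7535.3317 → code 7535 (floor).
V_rec = (−8.14) + 7535·0.0019873 = 6.8343408 V.
Difference: 0.00065918 V → 0.659 mV.

0.659 mV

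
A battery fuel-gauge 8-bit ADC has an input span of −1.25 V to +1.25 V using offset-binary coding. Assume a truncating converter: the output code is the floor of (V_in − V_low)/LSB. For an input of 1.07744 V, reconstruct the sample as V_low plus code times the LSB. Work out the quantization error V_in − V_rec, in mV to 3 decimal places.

LSB = 2.5/2^8 = 9.766 mV.
(V_in − V_low)/LSB = (1.07744 − (−1.25))/0.00976562 = 238.3299 → code 238 (floor).
Reconstructed: 1.0742188 V.
V_in − V_rec = 0.00322125 V = 3.221 mV.

3.221 mV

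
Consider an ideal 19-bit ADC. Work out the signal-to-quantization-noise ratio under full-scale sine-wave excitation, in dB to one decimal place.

SNR ≈ 6.02·N + 1.76 dB = 6.02·19 + 1.76 = 116.14 dB.

116.1 dB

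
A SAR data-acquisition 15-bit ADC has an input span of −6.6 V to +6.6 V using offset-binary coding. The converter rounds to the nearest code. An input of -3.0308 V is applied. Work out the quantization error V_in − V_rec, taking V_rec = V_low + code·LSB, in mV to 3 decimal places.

0.108 mV

Step size: 13.2 V ÷ 2^15 = 402.83 µV.
(-3.0308 − (−6.6))/0.000402832 = 8860.2686; round gives code 8860.
Reconstructed: -3.0309082 V.
V_in − V_rec = 0.000108203 V = 0.108 mV.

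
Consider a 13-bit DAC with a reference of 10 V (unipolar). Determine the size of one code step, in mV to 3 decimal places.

Full-scale span = 10 V.
LSB = 10 / 2^13 = 10 / 8192 = 0.0012207 V = 1.221 mV.

1.221 mV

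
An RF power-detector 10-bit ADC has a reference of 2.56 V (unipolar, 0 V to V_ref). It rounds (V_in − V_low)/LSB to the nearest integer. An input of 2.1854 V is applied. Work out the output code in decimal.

LSB = 2.56 V / 1024 = 2.500 mV.
(V_in − V_low)/LSB = (2.1854 − 0) / 0.0025 = 874.160.
Round → code 874.

code 874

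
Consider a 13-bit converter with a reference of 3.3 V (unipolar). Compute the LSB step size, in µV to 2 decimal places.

402.83 µV

Full-scale span = 3.3 V.
LSB = 3.3 / 2^13 = 3.3 / 8192 = 0.000402832 V = 402.83 µV.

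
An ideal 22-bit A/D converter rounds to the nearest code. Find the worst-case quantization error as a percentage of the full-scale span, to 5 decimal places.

0.00001 %

Rounding → worst-case error = ½ LSB = V_FS/2^23, so 100/8388608 = 1.19209e-05 % of full scale.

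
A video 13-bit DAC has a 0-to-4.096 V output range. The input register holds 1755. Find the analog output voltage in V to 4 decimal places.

0.8775 V

LSB = 4.096 V / 2^13 = 0.500 mV.
V_out = 0 + 1755 × 0.0005 V = 0.8775 V.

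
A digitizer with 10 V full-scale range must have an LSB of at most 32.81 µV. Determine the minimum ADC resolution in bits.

19 bits

Number of steps required ≥ 10 V / 32.81 µV = 304785.13.
Need 2^N ≥ 304785.13; 2^18 = 262144, 2^19 = 524288.
Minimum N = 19.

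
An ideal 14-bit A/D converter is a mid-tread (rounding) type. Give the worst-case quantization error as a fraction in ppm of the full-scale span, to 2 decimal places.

Rounding → worst-case error = ½ LSB = V_FS/2^15, so 1e+06/32768 = 30.5176 ppm of full scale.

30.52 ppm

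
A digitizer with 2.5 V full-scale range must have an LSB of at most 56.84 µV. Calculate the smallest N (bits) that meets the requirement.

Number of steps required ≥ 2.5 V / 56.84 µV = 43983.11.
Need 2^N ≥ 43983.11; 2^15 = 32768, 2^16 = 65536.
Minimum N = 16.

16 bits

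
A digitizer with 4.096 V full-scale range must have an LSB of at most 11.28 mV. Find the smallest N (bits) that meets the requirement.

Number of steps required ≥ 4.096 V / 11.28 mV = 363.12.
Need 2^N ≥ 363.12; 2^8 = 256, 2^9 = 512.
Minimum N = 9.

9 bits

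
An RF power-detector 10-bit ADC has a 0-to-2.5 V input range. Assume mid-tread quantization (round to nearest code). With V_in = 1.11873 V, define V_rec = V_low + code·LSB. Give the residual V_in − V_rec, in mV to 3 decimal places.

0.566 mV

One LSB is 2.5 V / 1024 = 2.441 mV.
(V_in − V_low)/LSB = (1.11873 − 0)/0.00244141 = 458.2318 → code 458 (round).
Code 458 maps back to 0 + 458×0.00244141 V = 1.1181641 V.
Error = 1.11873 − 1.1181641 = 0.000565938 V = 0.566 mV.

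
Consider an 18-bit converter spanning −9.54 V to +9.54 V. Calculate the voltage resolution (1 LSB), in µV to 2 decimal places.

72.78 µV

Full-scale span = 19.08 V.
LSB = 19.08 / 2^18 = 19.08 / 262144 = 7.27844e-05 V = 72.78 µV.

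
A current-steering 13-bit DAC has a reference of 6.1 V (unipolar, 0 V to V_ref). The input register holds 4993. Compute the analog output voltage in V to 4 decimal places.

3.7179 V

LSB = 6.1 V / 2^13 = 0.745 mV.
V_out = 0 + 4993 × 0.000744629 V = 3.71793 V.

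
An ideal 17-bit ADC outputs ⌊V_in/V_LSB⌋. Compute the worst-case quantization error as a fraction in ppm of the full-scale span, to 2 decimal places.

7.63 ppm

Truncating → worst-case error = 1 LSB = V_FS/2^17, so 1e+06/131072 = 7.62939 ppm of full scale.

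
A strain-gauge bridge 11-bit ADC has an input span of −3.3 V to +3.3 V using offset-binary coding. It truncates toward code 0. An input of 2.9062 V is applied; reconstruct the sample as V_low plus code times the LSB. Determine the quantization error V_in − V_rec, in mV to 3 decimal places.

One LSB is 6.6 V / 2048 = 3.223 mV.
Scaled input = 1925.8027 LSBs, so code = 1925.
Reconstructed: 2.9036133 V.
V_in − V_rec = 0.00258672 V = 2.587 mV.

2.587 mV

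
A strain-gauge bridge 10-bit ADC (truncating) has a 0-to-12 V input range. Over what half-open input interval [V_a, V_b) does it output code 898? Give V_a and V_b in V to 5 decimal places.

[10.52344 V, 10.53516 V)

LSB = 12/2^10 = 11.719 mV.
V_a = V_low + 898·LSB = 10.5234 V; V_b = V_low + 899·LSB = 10.5352 V.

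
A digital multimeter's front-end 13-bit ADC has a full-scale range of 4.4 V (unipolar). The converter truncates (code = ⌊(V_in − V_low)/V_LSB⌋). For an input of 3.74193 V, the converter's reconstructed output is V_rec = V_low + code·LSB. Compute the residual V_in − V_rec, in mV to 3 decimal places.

0.426 mV

LSB = 4.4/2^13 = 0.537 mV.
Scaled input = 6966.7933 LSBs, so code = 6966.
Reconstructed: 3.7415039 V.
Difference: 0.000426094 V → 0.426 mV.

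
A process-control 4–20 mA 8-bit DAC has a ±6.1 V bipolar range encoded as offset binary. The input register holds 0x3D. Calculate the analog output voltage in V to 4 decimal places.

LSB = 12.2 V / 2^8 = 47.656 mV.
Code 0x3D = 61 decimal.
V_out = (−6.1) + 61 × 0.0476562 V = -3.19297 V.

-3.1930 V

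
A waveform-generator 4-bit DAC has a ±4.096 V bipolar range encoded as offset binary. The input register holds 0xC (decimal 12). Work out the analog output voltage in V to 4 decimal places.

2.0480 V

LSB = 8.192 V / 2^4 = 0.5120 V.
Code 0xC = 12 decimal.
V_out = (−4.096) + 12 × 0.512 V = 2.048 V.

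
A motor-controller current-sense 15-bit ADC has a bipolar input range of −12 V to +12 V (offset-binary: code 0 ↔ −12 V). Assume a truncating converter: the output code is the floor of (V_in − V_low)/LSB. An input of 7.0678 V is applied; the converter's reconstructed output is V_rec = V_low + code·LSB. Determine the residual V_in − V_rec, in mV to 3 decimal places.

0.661 mV

Step size: 24 V ÷ 2^15 = 0.732 mV.
Scaled input = 26033.9029 LSBs, so code = 26033.
Reconstructed: 7.0671387 V.
Error = 7.0678 − 7.0671387 = 0.000661328 V = 0.661 mV.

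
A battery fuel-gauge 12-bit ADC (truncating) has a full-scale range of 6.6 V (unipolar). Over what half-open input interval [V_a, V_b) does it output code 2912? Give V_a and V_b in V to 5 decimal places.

LSB = 6.6/2^12 = 1.611 mV.
V_a = V_low + 2912·LSB = 4.69219 V; V_b = V_low + 2913·LSB = 4.6938 V.

[4.69219 V, 4.69380 V)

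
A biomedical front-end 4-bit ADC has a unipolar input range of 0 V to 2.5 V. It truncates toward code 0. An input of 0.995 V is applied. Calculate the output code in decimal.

LSB = 2.5 V / 16 = 156.250 mV.
Input sits at 6.368 steps above V_low.
⌊·⌋(6.368) = 6.

code 6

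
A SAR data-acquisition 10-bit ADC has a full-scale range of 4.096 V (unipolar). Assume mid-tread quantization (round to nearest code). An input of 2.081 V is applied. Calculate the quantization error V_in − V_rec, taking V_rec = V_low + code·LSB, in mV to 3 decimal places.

Step size: 4.096 V ÷ 2^10 = 4.000 mV.
Scaled input = 520.2500 LSBs, so code = 520.
V_rec = 0 + 520·0.004 = 2.08 V.
Difference: 0.001 V → 1.000 mV.

1.000 mV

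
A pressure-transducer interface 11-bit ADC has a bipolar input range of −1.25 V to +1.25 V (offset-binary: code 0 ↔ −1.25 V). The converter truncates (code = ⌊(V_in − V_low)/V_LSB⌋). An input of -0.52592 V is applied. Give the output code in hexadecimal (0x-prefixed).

code 0x251 (decimal 593)

With 2048 levels over 2.5 V, one step is 1.221 mV.
Input sits at 593.166 steps above V_low.
So the output code is 593.
In hexadecimal (0x-prefixed): 0x251.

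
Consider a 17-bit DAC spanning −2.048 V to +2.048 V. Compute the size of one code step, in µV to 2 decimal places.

31.25 µV

Full-scale span = 4.096 V.
LSB = 4.096 / 2^17 = 4.096 / 131072 = 3.125e-05 V = 31.25 µV.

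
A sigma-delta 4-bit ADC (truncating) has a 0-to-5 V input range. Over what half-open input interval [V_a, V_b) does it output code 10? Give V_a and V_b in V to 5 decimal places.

LSB = 5/2^4 = 312.500 mV.
V_a = V_low + 10·LSB = 3.125 V; V_b = V_low + 11·LSB = 3.4375 V.

[3.12500 V, 3.43750 V)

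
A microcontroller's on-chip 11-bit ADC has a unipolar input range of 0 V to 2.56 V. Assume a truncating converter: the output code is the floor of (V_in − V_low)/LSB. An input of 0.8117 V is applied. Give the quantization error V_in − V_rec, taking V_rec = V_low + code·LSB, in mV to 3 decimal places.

0.450 mV

One LSB is 2.56 V / 2048 = 1.250 mV.
(V_in − V_low)/LSB = (0.8117 − 0)/0.00125 = 649.3600 → code 649 (floor).
Code 649 maps back to 0 + 649×0.00125 V = 0.81125 V.
V_in − V_rec = 0.00045 V = 0.450 mV.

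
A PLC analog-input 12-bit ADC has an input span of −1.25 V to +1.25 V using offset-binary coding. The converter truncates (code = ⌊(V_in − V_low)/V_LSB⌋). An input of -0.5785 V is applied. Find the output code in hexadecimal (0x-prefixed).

LSB = 2.5 V / 4096 = 0.610 mV.
(V_in − V_low)/LSB = (-0.5785 − (−1.25)) / 0.000610352 = 1100.186.
Floor → code 1100.
In hexadecimal (0x-prefixed): 0x44C.

code 0x44C (decimal 1100)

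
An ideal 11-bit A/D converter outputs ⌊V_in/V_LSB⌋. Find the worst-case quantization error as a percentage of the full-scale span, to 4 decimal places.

0.0488 %

Truncating → worst-case error = 1 LSB = V_FS/2^11, so 100/2048 = 0.0488281 % of full scale.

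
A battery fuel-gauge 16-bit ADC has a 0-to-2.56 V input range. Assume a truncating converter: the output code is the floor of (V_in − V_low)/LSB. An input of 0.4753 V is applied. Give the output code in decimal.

code 12167

LSB = 2.56 V / 65536 = 39.06 µV.
Input sits at 12167.680 steps above V_low.
⌊·⌋(12167.680) = 12167.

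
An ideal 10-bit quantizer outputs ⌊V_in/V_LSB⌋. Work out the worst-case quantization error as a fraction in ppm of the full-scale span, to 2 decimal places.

Truncating → worst-case error = 1 LSB = V_FS/2^10, so 1e+06/1024 = 976.562 ppm of full scale.

976.56 ppm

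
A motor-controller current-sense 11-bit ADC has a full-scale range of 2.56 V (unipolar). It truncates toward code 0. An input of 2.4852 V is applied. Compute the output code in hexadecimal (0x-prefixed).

With 2048 levels over 2.56 V, one step is 1.250 mV.
(2.4852 − 0) / 0.00125 = 1988.160 LSBs.
So the output code is 1988.
In hexadecimal (0x-prefixed): 0x7C4.

code 0x7C4 (decimal 1988)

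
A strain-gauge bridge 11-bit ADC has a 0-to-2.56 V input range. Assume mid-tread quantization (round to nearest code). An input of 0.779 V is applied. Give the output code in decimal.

Full-scale span = 2.56 V; LSB = 2.56/2^11 = 1.250 mV.
(V_in − V_low)/LSB = (0.779 − 0) / 0.00125 = 623.200.
So the output code is 623.

code 623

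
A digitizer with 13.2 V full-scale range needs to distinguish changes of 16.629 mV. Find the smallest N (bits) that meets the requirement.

Number of steps required ≥ 13.2 V / 16.629 mV = 793.79.
Need 2^N ≥ 793.79; 2^9 = 512, 2^10 = 1024.
Minimum N = 10.

10 bits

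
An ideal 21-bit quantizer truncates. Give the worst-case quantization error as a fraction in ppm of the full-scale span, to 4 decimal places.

Truncating → worst-case error = 1 LSB = V_FS/2^21, so 1e+06/2097152 = 0.476837 ppm of full scale.

0.4768 ppm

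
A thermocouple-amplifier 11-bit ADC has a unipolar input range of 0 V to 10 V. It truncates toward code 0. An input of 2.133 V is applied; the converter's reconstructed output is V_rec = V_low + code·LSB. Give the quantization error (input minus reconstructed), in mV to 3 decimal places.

Step size: 10 V ÷ 2^11 = 4.883 mV.
(2.133 − 0)/0.00488281 = 436.8384; ⌊·⌋ gives code 436.
Reconstructed: 2.1289062 V.
V_in − V_rec = 0.00409375 V = 4.094 mV.

4.094 mV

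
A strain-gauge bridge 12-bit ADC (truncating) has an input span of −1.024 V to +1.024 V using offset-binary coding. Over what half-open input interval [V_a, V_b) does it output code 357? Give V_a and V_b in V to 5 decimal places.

[-0.84550 V, -0.84500 V)

LSB = 2.048/2^12 = 0.500 mV.
V_a = V_low + 357·LSB = -0.8455 V; V_b = V_low + 358·LSB = -0.845 V.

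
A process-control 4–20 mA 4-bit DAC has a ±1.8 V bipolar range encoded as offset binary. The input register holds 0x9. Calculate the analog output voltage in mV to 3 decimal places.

225.000 mV

LSB = 3.6 V / 2^4 = 225.000 mV.
Code 0x9 = 9 decimal.
V_out = (−1.8) + 9 × 0.225 V = 0.225 V.
= 225.000 mV.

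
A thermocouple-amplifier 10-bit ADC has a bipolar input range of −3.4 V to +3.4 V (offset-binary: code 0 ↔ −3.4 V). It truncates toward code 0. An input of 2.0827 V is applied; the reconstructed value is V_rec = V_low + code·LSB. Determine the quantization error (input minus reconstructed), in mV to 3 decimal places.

4.184 mV

LSB = 6.8/2^10 = 6.641 mV.
(2.0827 − (−3.4))/0.00664062 = 825.6301; ⌊·⌋ gives code 825.
Code 825 maps back to (−3.4) + 825×0.00664062 V = 2.0785156 V.
Difference: 0.00418437 V → 4.184 mV.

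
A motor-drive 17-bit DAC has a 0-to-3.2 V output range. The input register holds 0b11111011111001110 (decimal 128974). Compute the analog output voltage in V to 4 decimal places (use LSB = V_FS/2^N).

LSB = 3.2 V / 2^17 = 24.41 µV.
Code 0b11111011111001110 = 128974 decimal.
V_out = 0 + 128974 × 2.44141e-05 V = 3.14878 V.

3.1488 V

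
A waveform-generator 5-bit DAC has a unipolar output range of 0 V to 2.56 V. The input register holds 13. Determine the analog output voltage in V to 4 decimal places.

1.0400 V

LSB = 2.56 V / 2^5 = 80.000 mV.
V_out = 0 + 13 × 0.08 V = 1.04 V.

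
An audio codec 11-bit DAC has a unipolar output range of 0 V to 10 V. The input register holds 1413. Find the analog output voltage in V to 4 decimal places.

6.8994 V

LSB = 10 V / 2^11 = 4.883 mV.
V_out = 0 + 1413 × 0.00488281 V = 6.89941 V.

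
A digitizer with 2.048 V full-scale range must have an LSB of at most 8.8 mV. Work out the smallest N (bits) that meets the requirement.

8 bits

Number of steps required ≥ 2.048 V / 8.8 mV = 232.73.
Need 2^N ≥ 232.73; 2^7 = 128, 2^8 = 256.
Minimum N = 8.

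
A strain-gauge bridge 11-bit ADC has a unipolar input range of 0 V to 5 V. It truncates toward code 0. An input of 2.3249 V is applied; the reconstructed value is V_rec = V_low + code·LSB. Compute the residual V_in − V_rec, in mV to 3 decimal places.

0.681 mV

Step size: 5 V ÷ 2^11 = 2.441 mV.
(2.3249 − 0)/0.00244141 = 952.2790; ⌊·⌋ gives code 952.
Reconstructed: 2.3242188 V.
Difference: 0.00068125 V → 0.681 mV.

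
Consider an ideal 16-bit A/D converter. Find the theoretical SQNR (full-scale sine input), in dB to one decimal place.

98.1 dB

SNR ≈ 6.02·N + 1.76 dB = 6.02·16 + 1.76 = 98.08 dB.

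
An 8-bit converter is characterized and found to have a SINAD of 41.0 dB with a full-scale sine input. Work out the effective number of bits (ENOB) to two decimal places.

ENOB = (SINAD − 1.76) / 6.02 = (41.0 − 1.76)/6.02 = 6.518.

6.52 bits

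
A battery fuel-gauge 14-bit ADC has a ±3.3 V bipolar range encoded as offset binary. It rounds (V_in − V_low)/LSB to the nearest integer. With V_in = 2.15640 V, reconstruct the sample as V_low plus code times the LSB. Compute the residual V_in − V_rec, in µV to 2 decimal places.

One LSB is 6.6 V / 16384 = 402.83 µV.
Scaled input = 13545.0996 LSBs, so code = 13545.
V_rec = (−3.3) + 13545·0.000402832 = 2.1563599 V.
Error = 2.15640 − 2.1563599 = 4.01367e-05 V = 40.14 µV.

40.14 µV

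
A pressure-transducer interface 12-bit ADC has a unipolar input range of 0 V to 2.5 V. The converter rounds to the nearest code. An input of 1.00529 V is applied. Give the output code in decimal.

Full-scale span = 2.5 V; LSB = 2.5/2^12 = 0.610 mV.
(V_in − V_low)/LSB = (1.00529 − 0) / 0.000610352 = 1647.067.
So the output code is 1647.

code 1647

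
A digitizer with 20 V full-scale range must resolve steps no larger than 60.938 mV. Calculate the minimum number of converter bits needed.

9 bits

Number of steps required ≥ 20 V / 60.938 mV = 328.20.
Need 2^N ≥ 328.20; 2^8 = 256, 2^9 = 512.
Minimum N = 9.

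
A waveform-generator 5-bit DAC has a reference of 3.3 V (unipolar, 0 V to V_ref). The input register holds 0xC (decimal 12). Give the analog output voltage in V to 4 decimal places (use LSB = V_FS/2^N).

1.2375 V

LSB = 3.3 V / 2^5 = 103.125 mV.
Code 0xC = 12 decimal.
V_out = 0 + 12 × 0.103125 V = 1.2375 V.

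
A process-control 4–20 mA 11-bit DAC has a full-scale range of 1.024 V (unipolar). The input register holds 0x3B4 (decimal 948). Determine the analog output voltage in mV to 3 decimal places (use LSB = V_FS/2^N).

LSB = 1.024 V / 2^11 = 0.500 mV.
Code 0x3B4 = 948 decimal.
V_out = 0 + 948 × 0.0005 V = 0.474 V.
= 474.000 mV.

474.000 mV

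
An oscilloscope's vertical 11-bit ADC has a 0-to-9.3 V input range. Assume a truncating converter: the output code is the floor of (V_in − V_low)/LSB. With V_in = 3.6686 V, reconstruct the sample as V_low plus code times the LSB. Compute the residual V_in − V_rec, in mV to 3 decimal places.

4.000 mV

One LSB is 9.3 V / 2048 = 4.541 mV.
(3.6686 − 0)/0.00454102 = 807.8809; ⌊·⌋ gives code 807.
Code 807 maps back to 0 + 807×0.00454102 V = 3.6645996 V.
Difference: 0.00400039 V → 4.000 mV.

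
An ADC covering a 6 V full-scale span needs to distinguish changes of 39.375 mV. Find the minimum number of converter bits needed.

8 bits

Number of steps required ≥ 6 V / 39.375 mV = 152.38.
Need 2^N ≥ 152.38; 2^7 = 128, 2^8 = 256.
Minimum N = 8.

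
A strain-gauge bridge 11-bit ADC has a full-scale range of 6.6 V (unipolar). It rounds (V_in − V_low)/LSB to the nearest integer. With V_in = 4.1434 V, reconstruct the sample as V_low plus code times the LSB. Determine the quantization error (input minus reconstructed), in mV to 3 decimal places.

-0.936 mV

One LSB is 6.6 V / 2048 = 3.223 mV.
Scaled input = 1285.7096 LSBs, so code = 1286.
Code 1286 maps back to 0 + 1286×0.00322266 V = 4.1443359 V.
Difference: -0.000935938 V → -0.936 mV.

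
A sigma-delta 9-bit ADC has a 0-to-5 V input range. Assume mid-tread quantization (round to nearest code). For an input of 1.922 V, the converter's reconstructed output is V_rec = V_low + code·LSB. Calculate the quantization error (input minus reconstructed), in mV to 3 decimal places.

-1.828 mV

One LSB is 5 V / 512 = 9.766 mV.
(1.922 − 0)/0.00976562 = 196.8128; round gives code 197.
Reconstructed: 1.9238281 V.
V_in − V_rec = -0.00182813 V = -1.828 mV.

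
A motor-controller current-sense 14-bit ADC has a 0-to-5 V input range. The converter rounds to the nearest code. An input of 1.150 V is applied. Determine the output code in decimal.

With 16384 levels over 5 V, one step is 305.18 µV.
Input sits at 3768.320 steps above V_low.
So the output code is 3768.

code 3768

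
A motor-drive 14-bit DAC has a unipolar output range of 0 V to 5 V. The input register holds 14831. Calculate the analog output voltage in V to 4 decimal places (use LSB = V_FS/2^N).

LSB = 5 V / 2^14 = 305.18 µV.
V_out = 0 + 14831 × 0.000305176 V = 4.52606 V.

4.5261 V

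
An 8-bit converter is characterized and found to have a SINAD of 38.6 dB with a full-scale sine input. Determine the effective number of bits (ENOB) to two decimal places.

6.12 bits

ENOB = (SINAD − 1.76) / 6.02 = (38.6 − 1.76)/6.02 = 6.120.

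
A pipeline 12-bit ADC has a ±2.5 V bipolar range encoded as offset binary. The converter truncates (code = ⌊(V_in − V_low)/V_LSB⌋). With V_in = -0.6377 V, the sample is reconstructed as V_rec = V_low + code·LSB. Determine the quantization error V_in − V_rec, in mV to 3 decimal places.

0.728 mV

One LSB is 5 V / 4096 = 1.221 mV.
(-0.6377 − (−2.5))/0.0012207 = 1525.5962; ⌊·⌋ gives code 1525.
V_rec = (−2.5) + 1525·0.0012207 = -0.63842773 V.
V_in − V_rec = 0.000727734 V = 0.728 mV.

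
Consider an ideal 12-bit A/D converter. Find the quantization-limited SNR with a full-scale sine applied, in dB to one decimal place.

74.0 dB

SNR ≈ 6.02·N + 1.76 dB = 6.02·12 + 1.76 = 74.00 dB.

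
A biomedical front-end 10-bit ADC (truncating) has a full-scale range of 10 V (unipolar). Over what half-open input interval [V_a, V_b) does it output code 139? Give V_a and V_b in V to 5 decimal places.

[1.35742 V, 1.36719 V)

LSB = 10/2^10 = 9.766 mV.
V_a = V_low + 139·LSB = 1.35742 V; V_b = V_low + 140·LSB = 1.36719 V.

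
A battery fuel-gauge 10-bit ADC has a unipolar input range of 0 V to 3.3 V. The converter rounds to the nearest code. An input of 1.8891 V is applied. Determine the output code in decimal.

code 586

With 1024 levels over 3.3 V, one step is 3.223 mV.
Input sits at 586.193 steps above V_low.
round(586.193) = 586.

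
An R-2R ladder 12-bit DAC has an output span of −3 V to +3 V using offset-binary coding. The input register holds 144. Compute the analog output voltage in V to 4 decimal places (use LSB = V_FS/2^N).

LSB = 6 V / 2^12 = 1.465 mV.
V_out = (−3) + 144 × 0.00146484 V = -2.78906 V.

-2.7891 V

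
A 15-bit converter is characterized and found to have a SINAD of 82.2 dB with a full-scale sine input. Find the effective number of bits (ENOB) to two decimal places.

13.36 bits

ENOB = (SINAD − 1.76) / 6.02 = (82.2 − 1.76)/6.02 = 13.362.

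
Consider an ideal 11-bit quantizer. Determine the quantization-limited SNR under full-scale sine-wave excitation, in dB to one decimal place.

68.0 dB

SNR ≈ 6.02·N + 1.76 dB = 6.02·11 + 1.76 = 67.98 dB.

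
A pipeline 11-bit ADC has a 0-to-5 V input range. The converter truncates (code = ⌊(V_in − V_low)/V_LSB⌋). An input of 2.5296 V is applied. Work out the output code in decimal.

code 1036

With 2048 levels over 5 V, one step is 2.441 mV.
(V_in − V_low)/LSB = (2.5296 − 0) / 0.00244141 = 1036.124.
So the output code is 1036.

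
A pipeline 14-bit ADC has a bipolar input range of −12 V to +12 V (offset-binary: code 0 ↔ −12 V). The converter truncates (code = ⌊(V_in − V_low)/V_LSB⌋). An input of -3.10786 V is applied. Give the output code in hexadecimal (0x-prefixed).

code 0x17B6 (decimal 6070)

LSB = 24 V / 16384 = 1.465 mV.
(V_in − V_low)/LSB = (-3.10786 − (−12)) / 0.00146484 = 6070.368.
Floor → code 6070.
In hexadecimal (0x-prefixed): 0x17B6.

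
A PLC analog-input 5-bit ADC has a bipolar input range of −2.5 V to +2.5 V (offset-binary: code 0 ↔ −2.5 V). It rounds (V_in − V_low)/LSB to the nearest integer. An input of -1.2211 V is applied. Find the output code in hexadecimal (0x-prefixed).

With 32 levels over 5 V, one step is 156.250 mV.
(V_in − V_low)/LSB = (-1.2211 − (−2.5)) / 0.15625 = 8.185.
Round → code 8.
In hexadecimal (0x-prefixed): 0x8.

code 0x8 (decimal 8)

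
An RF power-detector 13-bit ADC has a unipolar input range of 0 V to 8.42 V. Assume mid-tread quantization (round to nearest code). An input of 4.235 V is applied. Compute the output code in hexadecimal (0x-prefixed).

code 0x1018 (decimal 4120)

Full-scale span = 8.42 V; LSB = 8.42/2^13 = 1.028 mV.
(V_in − V_low)/LSB = (4.235 − 0) / 0.00102783 = 4120.323.
round(4120.323) = 4120.
In hexadecimal (0x-prefixed): 0x1018.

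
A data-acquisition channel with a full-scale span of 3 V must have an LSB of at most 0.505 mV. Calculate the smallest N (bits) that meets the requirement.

Number of steps required ≥ 3 V / 0.505 mV = 5940.59.
Need 2^N ≥ 5940.59; 2^12 = 4096, 2^13 = 8192.
Minimum N = 13.

13 bits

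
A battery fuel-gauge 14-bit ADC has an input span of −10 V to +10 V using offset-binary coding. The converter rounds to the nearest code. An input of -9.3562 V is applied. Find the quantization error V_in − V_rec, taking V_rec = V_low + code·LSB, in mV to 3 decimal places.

Step size: 20 V ÷ 2^14 = 1.221 mV.
Scaled input = 527.4010 LSBs, so code = 527.
Code 527 maps back to (−10) + 527×0.0012207 V = -9.3566895 V.
V_in − V_rec = 0.000489453 V = 0.489 mV.

0.489 mV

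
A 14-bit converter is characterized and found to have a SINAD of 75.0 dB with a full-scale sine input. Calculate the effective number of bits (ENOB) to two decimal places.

12.17 bits

ENOB = (SINAD − 1.76) / 6.02 = (75.0 − 1.76)/6.02 = 12.166.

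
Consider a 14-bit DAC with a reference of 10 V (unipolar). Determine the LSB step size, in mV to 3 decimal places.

0.610 mV

Full-scale span = 10 V.
LSB = 10 / 2^14 = 10 / 16384 = 0.000610352 V = 0.610 mV.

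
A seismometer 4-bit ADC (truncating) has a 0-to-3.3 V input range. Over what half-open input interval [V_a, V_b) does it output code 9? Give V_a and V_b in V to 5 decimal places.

[1.85625 V, 2.06250 V)

LSB = 3.3/2^4 = 206.250 mV.
V_a = V_low + 9·LSB = 1.85625 V; V_b = V_low + 10·LSB = 2.0625 V.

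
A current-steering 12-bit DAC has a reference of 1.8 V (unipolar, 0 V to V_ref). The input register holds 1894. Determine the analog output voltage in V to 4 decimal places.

0.8323 V

LSB = 1.8 V / 2^12 = 439.45 µV.
V_out = 0 + 1894 × 0.000439453 V = 0.832324 V.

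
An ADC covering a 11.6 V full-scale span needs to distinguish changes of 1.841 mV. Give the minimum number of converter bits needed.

13 bits

Number of steps required ≥ 11.6 V / 1.841 mV = 6300.92.
Need 2^N ≥ 6300.92; 2^12 = 4096, 2^13 = 8192.
Minimum N = 13.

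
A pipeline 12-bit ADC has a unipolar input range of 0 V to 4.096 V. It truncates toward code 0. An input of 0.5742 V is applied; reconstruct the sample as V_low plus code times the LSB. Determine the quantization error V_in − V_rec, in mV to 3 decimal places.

One LSB is 4.096 V / 4096 = 1.000 mV.
Scaled input = 574.2000 LSBs, so code = 574.
Reconstructed: 0.574 V.
Difference: 0.0002 V → 0.200 mV.

0.200 mV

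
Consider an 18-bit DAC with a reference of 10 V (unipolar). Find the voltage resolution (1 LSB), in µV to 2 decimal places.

Full-scale span = 10 V.
LSB = 10 / 2^18 = 10 / 262144 = 3.8147e-05 V = 38.15 µV.

38.15 µV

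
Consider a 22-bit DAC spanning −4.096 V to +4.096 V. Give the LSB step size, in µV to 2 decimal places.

1.95 µV

Full-scale span = 8.192 V.
LSB = 8.192 / 2^22 = 8.192 / 4194304 = 1.95313e-06 V = 1.95 µV.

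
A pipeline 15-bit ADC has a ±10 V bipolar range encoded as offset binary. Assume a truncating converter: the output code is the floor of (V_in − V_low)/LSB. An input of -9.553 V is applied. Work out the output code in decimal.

With 32768 levels over 20 V, one step is 0.610 mV.
Input sits at 732.365 steps above V_low.
So the output code is 732.

code 732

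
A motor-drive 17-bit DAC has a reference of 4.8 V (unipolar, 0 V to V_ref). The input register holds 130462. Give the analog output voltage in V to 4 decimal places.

4.7777 V

LSB = 4.8 V / 2^17 = 36.62 µV.
V_out = 0 + 130462 × 3.66211e-05 V = 4.77766 V.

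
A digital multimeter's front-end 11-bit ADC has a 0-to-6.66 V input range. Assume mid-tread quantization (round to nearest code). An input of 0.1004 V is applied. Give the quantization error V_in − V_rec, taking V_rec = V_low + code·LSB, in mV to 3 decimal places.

-0.411 mV

LSB = 6.66/2^11 = 3.252 mV.
Scaled input = 30.8738 LSBs, so code = 31.
V_rec = 0 + 31·0.00325195 = 0.10081055 V.
Difference: -0.000410547 V → -0.411 mV.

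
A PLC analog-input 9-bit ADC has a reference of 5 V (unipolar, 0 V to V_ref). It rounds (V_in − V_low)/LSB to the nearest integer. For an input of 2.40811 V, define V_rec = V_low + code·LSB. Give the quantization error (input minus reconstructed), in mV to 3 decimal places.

-3.999 mV

LSB = 5/2^9 = 9.766 mV.
Scaled input = 246.5905 LSBs, so code = 247.
Reconstructed: 2.4121094 V.
Difference: -0.00399938 V → -3.999 mV.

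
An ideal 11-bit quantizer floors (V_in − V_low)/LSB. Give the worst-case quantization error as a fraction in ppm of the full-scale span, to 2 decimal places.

488.28 ppm

Truncating → worst-case error = 1 LSB = V_FS/2^11, so 1e+06/2048 = 488.281 ppm of full scale.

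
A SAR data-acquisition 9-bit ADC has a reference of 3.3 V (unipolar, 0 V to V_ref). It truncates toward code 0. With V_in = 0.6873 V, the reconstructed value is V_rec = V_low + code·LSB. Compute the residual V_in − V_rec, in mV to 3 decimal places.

4.097 mV

One LSB is 3.3 V / 512 = 6.445 mV.
(0.6873 − 0)/0.00644531 = 106.6356; ⌊·⌋ gives code 106.
Reconstructed: 0.68320313 V.
Difference: 0.00409687 V → 4.097 mV.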